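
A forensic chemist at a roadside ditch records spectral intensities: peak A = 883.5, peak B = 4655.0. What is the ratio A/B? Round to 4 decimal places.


Spectral peak ratio:
Peak A = 883.5 counts
Peak B = 4655.0 counts
Ratio = 883.5 / 4655.0 = 0.1898

0.1898


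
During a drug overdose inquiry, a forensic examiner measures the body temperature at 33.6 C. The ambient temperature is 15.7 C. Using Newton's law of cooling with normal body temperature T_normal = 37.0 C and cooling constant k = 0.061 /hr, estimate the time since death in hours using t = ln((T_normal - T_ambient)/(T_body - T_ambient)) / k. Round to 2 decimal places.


Using Newton's law of cooling:
t = ln((T_normal - T_ambient) / (T_body - T_ambient)) / k
T_normal - T_ambient = 21.3
T_body - T_ambient = 17.9
Ratio = 1.189944
ln(ratio) = 0.173906
t = 0.173906 / 0.061 = 2.85 hours

2.85


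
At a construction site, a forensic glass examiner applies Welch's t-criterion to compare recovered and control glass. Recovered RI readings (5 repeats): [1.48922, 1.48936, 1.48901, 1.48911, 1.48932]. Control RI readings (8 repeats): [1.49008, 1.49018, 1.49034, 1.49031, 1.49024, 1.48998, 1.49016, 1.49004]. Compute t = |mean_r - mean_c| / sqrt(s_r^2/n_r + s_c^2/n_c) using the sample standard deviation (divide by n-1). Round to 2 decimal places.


Welch's t-criterion for glass RI comparison:
Recovered mean = sum / n_r = 7.44602 / 5 = 1.489204
Control mean = sum / n_c = 11.92133 / 8 = 1.4901663
Recovered sample variance s_r^2 = 2.113e-08
Control sample variance s_c^2 = 1.63696e-08
Welch SE (unpooled) = sqrt(s_r^2/n_r + s_c^2/n_c) = sqrt(4.226e-09 + 2.04621e-09) = sqrt(6.27221e-09) = 7.91973e-05
|mean_r - mean_c| = 0.00096225
t = 0.00096225 / 7.91973e-05 = 12.15

12.15


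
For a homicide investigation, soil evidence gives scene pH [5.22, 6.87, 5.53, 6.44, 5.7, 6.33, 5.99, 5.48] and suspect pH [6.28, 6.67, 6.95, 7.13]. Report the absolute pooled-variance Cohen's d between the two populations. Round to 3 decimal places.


Pooled-variance Cohen's d for soil pH comparison:
Scene mean = 47.56 / 8 = 5.945
Suspect mean = 27.03 / 4 = 6.7575
Scene sample variance s_s^2 = 0.317857
Suspect sample variance s_c^2 = 0.137158
Pooled variance = ((n_s-1)*s_s^2 + (n_c-1)*s_c^2) / (n_s + n_c - 2) = 0.263647
Pooled SD = sqrt(0.263647) = 0.513466
Mean difference = -0.8125
|d| = |-0.8125| / 0.513466 = 1.582

1.582


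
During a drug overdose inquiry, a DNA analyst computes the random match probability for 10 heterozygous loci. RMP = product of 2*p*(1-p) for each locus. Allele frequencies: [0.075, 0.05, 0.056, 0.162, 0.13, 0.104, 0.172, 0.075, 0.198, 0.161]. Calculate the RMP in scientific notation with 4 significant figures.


Computing RMP for 10 loci:
Locus 1: 2 * 0.075 * 0.925 = 0.13875
Locus 2: 2 * 0.05 * 0.95 = 0.095
Locus 3: 2 * 0.056 * 0.944 = 0.105728
Locus 4: 2 * 0.162 * 0.838 = 0.271512
Locus 5: 2 * 0.13 * 0.87 = 0.2262
Locus 6: 2 * 0.104 * 0.896 = 0.186368
Locus 7: 2 * 0.172 * 0.828 = 0.284832
Locus 8: 2 * 0.075 * 0.925 = 0.13875
Locus 9: 2 * 0.198 * 0.802 = 0.317592
Locus 10: 2 * 0.161 * 0.839 = 0.270158
RMP = 5.409e-08

5.409e-08


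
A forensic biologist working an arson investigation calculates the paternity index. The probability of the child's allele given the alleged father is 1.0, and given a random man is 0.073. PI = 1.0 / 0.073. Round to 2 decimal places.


Paternity Index calculation:
PI = P(allele|father) / P(allele|random)
PI = 1.0 / 0.073
PI = 13.70

13.70


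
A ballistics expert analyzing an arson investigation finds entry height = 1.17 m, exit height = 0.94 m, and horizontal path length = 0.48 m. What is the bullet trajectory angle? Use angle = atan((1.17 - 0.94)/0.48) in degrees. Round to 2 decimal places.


Bullet trajectory angle:
Height difference = 1.17 - 0.94 = 0.23 m
angle = atan(0.23 / 0.48)
angle = atan(0.479167)
angle = 25.60 degrees

25.60


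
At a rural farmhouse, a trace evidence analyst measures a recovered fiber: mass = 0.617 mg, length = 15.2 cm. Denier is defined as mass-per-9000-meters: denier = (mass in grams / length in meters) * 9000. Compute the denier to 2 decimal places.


Denier calculation:
Mass in grams = 0.617 mg / 1000 = 0.000617 g
Length in meters = 15.2 cm / 100 = 0.152 m
Linear density = mass / length = 0.000617 / 0.152 = 0.00405921 g/m
Denier = (g/m) * 9000 = 0.00405921 * 9000 = 36.53

36.53


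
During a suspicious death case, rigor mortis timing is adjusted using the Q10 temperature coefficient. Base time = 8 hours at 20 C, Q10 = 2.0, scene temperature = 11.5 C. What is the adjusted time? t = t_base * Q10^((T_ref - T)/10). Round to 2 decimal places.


Rigor mortis time adjustment:
Exponent = (T_ref - T_actual) / 10 = (20 - 11.5) / 10 = 0.85
Q10 factor = 2.0^0.85 = 1.8025
t_adjusted = 8 * 1.8025 = 14.42 hours

14.42


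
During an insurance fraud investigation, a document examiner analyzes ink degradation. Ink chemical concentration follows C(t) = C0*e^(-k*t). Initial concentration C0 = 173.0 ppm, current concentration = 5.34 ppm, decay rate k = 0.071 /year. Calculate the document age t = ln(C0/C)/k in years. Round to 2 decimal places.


Document age estimation:
C0/C = 173.0 / 5.34 = 32.397004
ln(C0/C) = 3.478066
t = 3.478066 / 0.071 = 48.99 years

48.99


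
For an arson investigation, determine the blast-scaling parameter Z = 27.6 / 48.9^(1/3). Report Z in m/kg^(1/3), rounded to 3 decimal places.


Scaled distance calculation:
W^(1/3) = 48.9^(1/3) = 3.656815
Z = R / W^(1/3) = 27.6 / 3.656815
Z = 7.548 m/kg^(1/3)

7.548


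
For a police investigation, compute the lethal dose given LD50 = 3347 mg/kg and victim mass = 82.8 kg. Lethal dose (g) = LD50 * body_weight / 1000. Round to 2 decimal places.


Lethal dose calculation:
Lethal dose = LD50 * body_weight / 1000
= 3347 * 82.8 / 1000
= 277131.6 / 1000
= 277.13 g

277.13


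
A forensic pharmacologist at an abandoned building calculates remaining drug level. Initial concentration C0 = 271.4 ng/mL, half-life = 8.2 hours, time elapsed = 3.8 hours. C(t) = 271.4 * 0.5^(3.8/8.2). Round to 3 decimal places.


Drug concentration decay:
Number of half-lives = t / t_half = 3.8 / 8.2 = 0.463415
Decay factor = 0.5^0.463415 = 0.72526745
C(t) = 271.4 * 0.72526745 = 196.838 ng/mL

196.838


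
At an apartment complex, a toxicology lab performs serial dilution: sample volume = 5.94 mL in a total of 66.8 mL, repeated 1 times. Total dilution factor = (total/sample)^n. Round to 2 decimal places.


Dilution factor calculation:
Single dilution = V_total / V_sample = 66.8 / 5.94 ≈ 11.245791
Number of dilutions = 1
Total DF = (66.8 / 5.94)^1 (full precision, rounded at the end) = 11.25

11.25


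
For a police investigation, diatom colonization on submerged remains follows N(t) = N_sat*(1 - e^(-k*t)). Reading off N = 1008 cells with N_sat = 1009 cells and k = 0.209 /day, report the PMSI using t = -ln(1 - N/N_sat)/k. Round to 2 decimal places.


PMSI from diatom colonization curve:
N / N_sat = 1008 / 1009 = 0.999009
1 - N/N_sat = 0.000991
ln(1 - N/N_sat) = -6.916796
t = -ln(1 - N/N_sat) / k = -(-6.916796) / 0.209 = 33.09 days

33.09


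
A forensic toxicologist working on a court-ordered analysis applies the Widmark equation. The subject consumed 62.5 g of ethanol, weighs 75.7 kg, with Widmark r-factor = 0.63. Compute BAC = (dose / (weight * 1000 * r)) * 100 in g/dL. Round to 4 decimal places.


Applying the Widmark formula:
BAC = (dose_g / (body_wt * 1000 * r)) * 100
Denominator = 75.7 * 1000 * 0.63 = 47691
BAC = (62.5 / 47691) * 100
BAC = 0.1311 g/dL

0.1311


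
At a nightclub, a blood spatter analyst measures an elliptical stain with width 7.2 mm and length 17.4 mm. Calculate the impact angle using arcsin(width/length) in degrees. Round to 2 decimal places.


Blood spatter impact angle calculation:
width / length = 7.2 / 17.4 = 0.413793
angle = arcsin(0.413793)
angle = 24.44 degrees

24.44


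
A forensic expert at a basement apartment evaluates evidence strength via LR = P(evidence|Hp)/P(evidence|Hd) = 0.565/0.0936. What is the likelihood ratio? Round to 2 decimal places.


Likelihood ratio calculation:
LR = P(E|Hp) / P(E|Hd)
LR = 0.565 / 0.0936
LR = 6.04

6.04


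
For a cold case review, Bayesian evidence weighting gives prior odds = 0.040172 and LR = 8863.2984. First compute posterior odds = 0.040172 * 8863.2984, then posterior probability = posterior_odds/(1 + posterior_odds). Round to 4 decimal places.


Bayesian evidence evaluation:
Posterior odds = prior_odds * LR = 0.040172 * 8863.2984 = 356.0564
Posterior probability = posterior_odds / (1 + posterior_odds)
= 356.0564 / (1 + 356.0564)
= 356.0564 / 357.0564
= 0.9972

0.9972


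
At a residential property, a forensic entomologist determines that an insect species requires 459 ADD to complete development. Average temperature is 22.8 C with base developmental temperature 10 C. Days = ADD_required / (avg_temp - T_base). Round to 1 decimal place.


Insect development time:
Effective temperature = avg_temp - T_base = 22.8 - 10 = 12.8 C
Days = ADD / effective_temp = 459 / 12.8 = 35.9 days

35.9


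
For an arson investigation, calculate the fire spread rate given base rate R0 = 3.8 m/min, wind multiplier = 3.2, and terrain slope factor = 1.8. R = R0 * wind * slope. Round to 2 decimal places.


Fire spread rate calculation:
R = R0 * wind_factor * slope_factor
= 3.8 * 3.2 * 1.8
= 12.16 * 1.8
= 21.89 m/min

21.89


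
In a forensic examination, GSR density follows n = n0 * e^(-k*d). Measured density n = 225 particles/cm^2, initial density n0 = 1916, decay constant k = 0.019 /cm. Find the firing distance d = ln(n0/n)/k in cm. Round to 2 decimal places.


GSR distance calculation:
n0/n = 1916 / 225 = 8.515556
ln(n0/n) = 2.141895
d = 2.141895 / 0.019 = 112.73 cm

112.73


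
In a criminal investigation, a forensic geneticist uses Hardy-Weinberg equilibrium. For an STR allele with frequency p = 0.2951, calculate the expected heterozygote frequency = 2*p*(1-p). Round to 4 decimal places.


Hardy-Weinberg heterozygote frequency:
q = 1 - p = 1 - 0.2951 = 0.7049
2pq = 2 * 0.2951 * 0.7049 = 0.4160

0.4160


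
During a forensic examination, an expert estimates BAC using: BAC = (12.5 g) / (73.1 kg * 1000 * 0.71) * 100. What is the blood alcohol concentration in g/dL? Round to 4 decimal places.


Applying the Widmark formula:
BAC = (dose_g / (body_wt * 1000 * r)) * 100
Denominator = 73.1 * 1000 * 0.71 = 51901
BAC = (12.5 / 51901) * 100
BAC = 0.0241 g/dL

0.0241


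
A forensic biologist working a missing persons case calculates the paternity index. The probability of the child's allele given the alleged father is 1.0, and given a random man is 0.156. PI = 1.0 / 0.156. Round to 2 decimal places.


Paternity Index calculation:
PI = P(allele|father) / P(allele|random)
PI = 1.0 / 0.156
PI = 6.41

6.41


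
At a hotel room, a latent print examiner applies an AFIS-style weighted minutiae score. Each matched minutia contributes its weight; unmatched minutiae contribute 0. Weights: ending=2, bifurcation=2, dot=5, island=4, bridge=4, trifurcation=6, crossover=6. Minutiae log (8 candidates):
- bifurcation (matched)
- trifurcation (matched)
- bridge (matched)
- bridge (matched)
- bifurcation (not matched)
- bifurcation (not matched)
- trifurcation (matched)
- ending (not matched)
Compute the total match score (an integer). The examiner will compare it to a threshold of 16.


Weighted minutiae match score:
  bifurcation: matched, +2 (running total 2)
  trifurcation: matched, +6 (running total 8)
  bridge: matched, +4 (running total 12)
  bridge: matched, +4 (running total 16)
  bifurcation: not matched, +0
  bifurcation: not matched, +0
  trifurcation: matched, +6 (running total 22)
  ending: not matched, +0
Total score = 22
Threshold = 16; verdict = identification

22


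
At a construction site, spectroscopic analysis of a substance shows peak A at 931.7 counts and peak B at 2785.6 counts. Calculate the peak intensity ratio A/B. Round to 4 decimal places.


Spectral peak ratio:
Peak A = 931.7 counts
Peak B = 2785.6 counts
Ratio = 931.7 / 2785.6 = 0.3345

0.3345


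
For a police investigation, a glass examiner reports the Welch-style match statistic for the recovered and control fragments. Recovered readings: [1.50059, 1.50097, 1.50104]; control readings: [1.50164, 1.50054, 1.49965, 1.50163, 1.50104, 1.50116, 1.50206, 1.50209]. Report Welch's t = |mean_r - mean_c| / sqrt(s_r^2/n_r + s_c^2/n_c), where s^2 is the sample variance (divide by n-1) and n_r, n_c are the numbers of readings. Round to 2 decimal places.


Welch's t-criterion for glass RI comparison:
Recovered mean = sum / n_r = 4.5026 / 3 = 1.5008667
Control mean = sum / n_c = 12.00981 / 8 = 1.5012262
Recovered sample variance s_r^2 = 5.86333e-08
Control sample variance s_c^2 = 6.81427e-07
Welch SE (unpooled) = sqrt(s_r^2/n_r + s_c^2/n_c) = sqrt(1.95444e-08 + 8.51783e-08) = sqrt(1.04723e-07) = 0.000323609
|mean_r - mean_c| = 0.000359583
t = 0.000359583 / 0.000323609 = 1.11

1.11


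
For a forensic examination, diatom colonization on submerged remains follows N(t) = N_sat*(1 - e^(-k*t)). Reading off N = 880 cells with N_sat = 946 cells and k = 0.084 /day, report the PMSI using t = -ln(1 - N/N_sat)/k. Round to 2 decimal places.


PMSI from diatom colonization curve:
N / N_sat = 880 / 946 = 0.930233
1 - N/N_sat = 0.069767
ln(1 - N/N_sat) = -2.662594
t = -ln(1 - N/N_sat) / k = -(-2.662594) / 0.084 = 31.70 days

31.70


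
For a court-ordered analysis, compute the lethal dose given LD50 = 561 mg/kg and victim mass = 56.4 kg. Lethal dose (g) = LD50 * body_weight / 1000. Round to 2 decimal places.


Lethal dose calculation:
Lethal dose = LD50 * body_weight / 1000
= 561 * 56.4 / 1000
= 31640.4 / 1000
= 31.64 g

31.64


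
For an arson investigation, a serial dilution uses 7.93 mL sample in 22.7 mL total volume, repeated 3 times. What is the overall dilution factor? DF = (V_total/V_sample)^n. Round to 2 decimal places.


Dilution factor calculation:
Single dilution = V_total / V_sample = 22.7 / 7.93 ≈ 2.862547
Number of dilutions = 3
Total DF = (22.7 / 7.93)^3 (full precision, rounded at the end) = 23.46

23.46


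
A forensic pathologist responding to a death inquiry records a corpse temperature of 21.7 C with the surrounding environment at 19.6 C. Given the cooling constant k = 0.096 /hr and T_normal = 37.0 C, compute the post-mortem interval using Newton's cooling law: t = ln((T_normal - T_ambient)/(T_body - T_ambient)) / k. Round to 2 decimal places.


Using Newton's law of cooling:
t = ln((T_normal - T_ambient) / (T_body - T_ambient)) / k
T_normal - T_ambient = 17.4
T_body - T_ambient = 2.1
Ratio = 8.285714
ln(ratio) = 2.114533
t = 2.114533 / 0.096 = 22.03 hours

22.03


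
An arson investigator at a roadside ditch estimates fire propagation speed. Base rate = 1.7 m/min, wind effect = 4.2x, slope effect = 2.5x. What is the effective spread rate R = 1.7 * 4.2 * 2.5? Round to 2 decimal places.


Fire spread rate calculation:
R = R0 * wind_factor * slope_factor
= 1.7 * 4.2 * 2.5
= 7.14 * 2.5
= 17.85 m/min

17.85


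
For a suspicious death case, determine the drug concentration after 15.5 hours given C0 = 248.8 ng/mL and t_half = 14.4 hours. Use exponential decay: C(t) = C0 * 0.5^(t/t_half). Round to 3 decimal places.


Drug concentration decay:
Number of half-lives = t / t_half = 15.5 / 14.4 = 1.076389
Decay factor = 0.5^1.076389 = 0.47421428
C(t) = 248.8 * 0.47421428 = 117.985 ng/mL

117.985


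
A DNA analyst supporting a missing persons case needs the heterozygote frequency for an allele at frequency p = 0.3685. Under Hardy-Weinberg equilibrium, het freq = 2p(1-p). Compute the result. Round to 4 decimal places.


Hardy-Weinberg heterozygote frequency:
q = 1 - p = 1 - 0.3685 = 0.6315
2pq = 2 * 0.3685 * 0.6315 = 0.4654

0.4654


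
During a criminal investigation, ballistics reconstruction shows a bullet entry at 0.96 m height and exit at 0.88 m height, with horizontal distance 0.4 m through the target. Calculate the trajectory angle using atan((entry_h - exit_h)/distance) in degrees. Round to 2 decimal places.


Bullet trajectory angle:
Height difference = 0.96 - 0.88 = 0.08 m
angle = atan(0.08 / 0.4)
angle = atan(0.2)
angle = 11.31 degrees

11.31


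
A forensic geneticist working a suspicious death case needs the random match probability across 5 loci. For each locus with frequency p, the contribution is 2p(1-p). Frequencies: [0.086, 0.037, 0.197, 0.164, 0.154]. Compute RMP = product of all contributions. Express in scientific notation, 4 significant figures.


Computing RMP for 5 loci:
Locus 1: 2 * 0.086 * 0.914 = 0.157208
Locus 2: 2 * 0.037 * 0.963 = 0.071262
Locus 3: 2 * 0.197 * 0.803 = 0.316382
Locus 4: 2 * 0.164 * 0.836 = 0.274208
Locus 5: 2 * 0.154 * 0.846 = 0.260568
RMP = 2.532e-04

2.532e-04


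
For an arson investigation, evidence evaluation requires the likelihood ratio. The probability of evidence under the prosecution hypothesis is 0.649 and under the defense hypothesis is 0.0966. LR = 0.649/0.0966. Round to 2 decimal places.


Likelihood ratio calculation:
LR = P(E|Hp) / P(E|Hd)
LR = 0.649 / 0.0966
LR = 6.72

6.72


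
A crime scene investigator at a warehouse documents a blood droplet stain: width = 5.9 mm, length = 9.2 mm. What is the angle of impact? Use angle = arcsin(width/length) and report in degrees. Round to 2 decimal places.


Blood spatter impact angle calculation:
width / length = 5.9 / 9.2 = 0.641304
angle = arcsin(0.641304)
angle = 39.89 degrees

39.89


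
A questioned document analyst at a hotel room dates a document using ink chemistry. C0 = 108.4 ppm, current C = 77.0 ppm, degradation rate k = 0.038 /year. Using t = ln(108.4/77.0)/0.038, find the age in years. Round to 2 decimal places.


Document age estimation:
C0/C = 108.4 / 77.0 = 1.407792
ln(C0/C) = 0.342023
t = 0.342023 / 0.038 = 9.00 years

9.00


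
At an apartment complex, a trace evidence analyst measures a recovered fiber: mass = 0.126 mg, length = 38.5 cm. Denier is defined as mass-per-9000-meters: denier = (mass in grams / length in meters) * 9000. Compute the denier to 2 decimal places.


Denier calculation:
Mass in grams = 0.126 mg / 1000 = 0.000126 g
Length in meters = 38.5 cm / 100 = 0.385 m
Linear density = mass / length = 0.000126 / 0.385 = 0.00032727 g/m
Denier = (g/m) * 9000 = 0.00032727 * 9000 = 2.95

2.95


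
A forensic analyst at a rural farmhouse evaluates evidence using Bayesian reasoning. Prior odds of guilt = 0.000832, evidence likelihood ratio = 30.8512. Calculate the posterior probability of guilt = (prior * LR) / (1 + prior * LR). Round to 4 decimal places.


Bayesian evidence evaluation:
Posterior odds = prior_odds * LR = 0.000832 * 30.8512 = 0.0256682
Posterior probability = posterior_odds / (1 + posterior_odds)
= 0.0256682 / (1 + 0.0256682)
= 0.0256682 / 1.0256682
= 0.0250

0.0250


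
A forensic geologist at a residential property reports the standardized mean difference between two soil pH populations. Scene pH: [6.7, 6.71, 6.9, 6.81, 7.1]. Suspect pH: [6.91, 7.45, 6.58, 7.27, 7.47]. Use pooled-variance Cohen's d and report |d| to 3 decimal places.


Pooled-variance Cohen's d for soil pH comparison:
Scene mean = 34.22 / 5 = 6.844
Suspect mean = 35.68 / 5 = 7.136
Scene sample variance s_s^2 = 0.02713
Suspect sample variance s_c^2 = 0.14708
Pooled variance = ((n_s-1)*s_s^2 + (n_c-1)*s_c^2) / (n_s + n_c - 2) = 0.087105
Pooled SD = sqrt(0.087105) = 0.295136
Mean difference = -0.292
|d| = |-0.292| / 0.295136 = 0.989

0.989


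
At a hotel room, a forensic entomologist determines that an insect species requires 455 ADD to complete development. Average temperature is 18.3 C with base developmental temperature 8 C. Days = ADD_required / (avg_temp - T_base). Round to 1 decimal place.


Insect development time:
Effective temperature = avg_temp - T_base = 18.3 - 8 = 10.3 C
Days = ADD / effective_temp = 455 / 10.3 = 44.2 days

44.2


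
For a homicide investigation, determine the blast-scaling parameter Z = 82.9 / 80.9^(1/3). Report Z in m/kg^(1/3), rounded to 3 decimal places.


Scaled distance calculation:
W^(1/3) = 80.9^(1/3) = 4.324967
Z = R / W^(1/3) = 82.9 / 4.324967
Z = 19.168 m/kg^(1/3)

19.168


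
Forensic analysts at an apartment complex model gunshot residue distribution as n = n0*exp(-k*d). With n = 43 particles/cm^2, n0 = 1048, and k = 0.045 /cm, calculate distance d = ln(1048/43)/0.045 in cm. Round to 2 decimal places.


GSR distance calculation:
n0/n = 1048 / 43 = 24.372093
ln(n0/n) = 3.193439
d = 3.193439 / 0.045 = 70.97 cm

70.97


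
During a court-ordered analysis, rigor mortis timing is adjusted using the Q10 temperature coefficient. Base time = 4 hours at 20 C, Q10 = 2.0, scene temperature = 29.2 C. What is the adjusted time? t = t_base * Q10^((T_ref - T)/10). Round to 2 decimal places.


Rigor mortis time adjustment:
Exponent = (T_ref - T_actual) / 10 = (20 - 29.2) / 10 = -0.92
Q10 factor = 2.0^-0.92 = 0.52851
t_adjusted = 4 * 0.52851 = 2.11 hours

2.11


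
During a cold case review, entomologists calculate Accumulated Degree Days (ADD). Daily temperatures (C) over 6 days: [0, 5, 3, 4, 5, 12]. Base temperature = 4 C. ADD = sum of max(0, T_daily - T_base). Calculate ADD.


Computing ADD day by day:
Day 1: max(0, 0 - 4) = 0
Day 2: max(0, 5 - 4) = 1
Day 3: max(0, 3 - 4) = 0
Day 4: max(0, 4 - 4) = 0
Day 5: max(0, 5 - 4) = 1
Day 6: max(0, 12 - 4) = 8
Total ADD = 10

10


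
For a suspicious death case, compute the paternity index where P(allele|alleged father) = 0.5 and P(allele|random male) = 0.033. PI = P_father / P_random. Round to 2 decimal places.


Paternity Index calculation:
PI = P(allele|father) / P(allele|random)
PI = 0.5 / 0.033
PI = 15.15

15.15


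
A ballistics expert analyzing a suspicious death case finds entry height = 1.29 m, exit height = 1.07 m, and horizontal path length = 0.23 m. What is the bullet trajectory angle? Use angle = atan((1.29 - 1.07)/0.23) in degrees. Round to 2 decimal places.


Bullet trajectory angle:
Height difference = 1.29 - 1.07 = 0.22 m
angle = atan(0.22 / 0.23)
angle = atan(0.956522)
angle = 43.73 degrees

43.73


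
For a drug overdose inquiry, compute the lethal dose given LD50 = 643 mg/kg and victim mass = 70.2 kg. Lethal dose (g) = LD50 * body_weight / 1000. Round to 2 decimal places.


Lethal dose calculation:
Lethal dose = LD50 * body_weight / 1000
= 643 * 70.2 / 1000
= 45138.6 / 1000
= 45.14 g

45.14


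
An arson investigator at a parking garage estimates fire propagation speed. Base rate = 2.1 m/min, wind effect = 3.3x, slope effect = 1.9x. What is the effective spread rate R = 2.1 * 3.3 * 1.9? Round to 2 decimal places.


Fire spread rate calculation:
R = R0 * wind_factor * slope_factor
= 2.1 * 3.3 * 1.9
= 6.93 * 1.9
= 13.17 m/min

13.17


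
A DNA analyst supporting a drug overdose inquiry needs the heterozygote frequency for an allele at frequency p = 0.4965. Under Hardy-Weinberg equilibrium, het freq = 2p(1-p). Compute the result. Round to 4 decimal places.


Hardy-Weinberg heterozygote frequency:
q = 1 - p = 1 - 0.4965 = 0.5035
2pq = 2 * 0.4965 * 0.5035 = 0.5000

0.5000


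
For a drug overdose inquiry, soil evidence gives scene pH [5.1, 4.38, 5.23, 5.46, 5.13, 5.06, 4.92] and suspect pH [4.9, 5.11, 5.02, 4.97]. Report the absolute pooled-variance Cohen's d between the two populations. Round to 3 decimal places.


Pooled-variance Cohen's d for soil pH comparison:
Scene mean = 35.28 / 7 = 5.04
Suspect mean = 20 / 4 = 5
Scene sample variance s_s^2 = 0.112433
Suspect sample variance s_c^2 = 0.0078
Pooled variance = ((n_s-1)*s_s^2 + (n_c-1)*s_c^2) / (n_s + n_c - 2) = 0.077556
Pooled SD = sqrt(0.077556) = 0.278489
Mean difference = 0.04
|d| = |0.04| / 0.278489 = 0.144

0.144


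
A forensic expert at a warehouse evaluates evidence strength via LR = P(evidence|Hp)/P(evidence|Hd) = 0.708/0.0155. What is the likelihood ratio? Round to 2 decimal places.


Likelihood ratio calculation:
LR = P(E|Hp) / P(E|Hd)
LR = 0.708 / 0.0155
LR = 45.68

45.68


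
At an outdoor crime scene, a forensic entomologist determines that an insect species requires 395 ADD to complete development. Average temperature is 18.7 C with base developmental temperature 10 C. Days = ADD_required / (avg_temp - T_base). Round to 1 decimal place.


Insect development time:
Effective temperature = avg_temp - T_base = 18.7 - 10 = 8.7 C
Days = ADD / effective_temp = 395 / 8.7 = 45.4 days

45.4


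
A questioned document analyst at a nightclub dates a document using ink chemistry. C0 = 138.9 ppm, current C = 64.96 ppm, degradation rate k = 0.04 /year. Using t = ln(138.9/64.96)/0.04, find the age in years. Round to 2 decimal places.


Document age estimation:
C0/C = 138.9 / 64.96 = 2.138239
ln(C0/C) = 0.759983
t = 0.759983 / 0.04 = 19.00 years

19.00


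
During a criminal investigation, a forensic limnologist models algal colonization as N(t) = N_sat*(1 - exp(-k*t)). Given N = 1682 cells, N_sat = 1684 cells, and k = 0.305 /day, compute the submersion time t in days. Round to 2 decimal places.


PMSI from diatom colonization curve:
N / N_sat = 1682 / 1684 = 0.998812
1 - N/N_sat = 0.001188
ln(1 - N/N_sat) = -6.735484
t = -ln(1 - N/N_sat) / k = -(-6.735484) / 0.305 = 22.08 days

22.08


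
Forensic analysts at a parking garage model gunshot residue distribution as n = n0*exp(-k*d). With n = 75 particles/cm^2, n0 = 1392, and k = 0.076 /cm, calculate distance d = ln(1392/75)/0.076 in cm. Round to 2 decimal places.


GSR distance calculation:
n0/n = 1392 / 75 = 18.56
ln(n0/n) = 2.921009
d = 2.921009 / 0.076 = 38.43 cm

38.43


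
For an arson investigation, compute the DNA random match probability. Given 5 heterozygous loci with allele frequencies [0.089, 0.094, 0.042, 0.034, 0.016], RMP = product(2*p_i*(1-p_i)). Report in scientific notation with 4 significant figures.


Computing RMP for 5 loci:
Locus 1: 2 * 0.089 * 0.911 = 0.162158
Locus 2: 2 * 0.094 * 0.906 = 0.170328
Locus 3: 2 * 0.042 * 0.958 = 0.080472
Locus 4: 2 * 0.034 * 0.966 = 0.065688
Locus 5: 2 * 0.016 * 0.984 = 0.031488
RMP = 4.597e-06

4.597e-06


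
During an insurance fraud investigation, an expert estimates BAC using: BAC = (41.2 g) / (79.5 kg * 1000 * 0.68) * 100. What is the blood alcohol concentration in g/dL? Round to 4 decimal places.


Applying the Widmark formula:
BAC = (dose_g / (body_wt * 1000 * r)) * 100
Denominator = 79.5 * 1000 * 0.68 = 54060
BAC = (41.2 / 54060) * 100
BAC = 0.0762 g/dL

0.0762


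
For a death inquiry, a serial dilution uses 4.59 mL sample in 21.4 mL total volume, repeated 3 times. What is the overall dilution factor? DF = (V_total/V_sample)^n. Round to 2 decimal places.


Dilution factor calculation:
Single dilution = V_total / V_sample = 21.4 / 4.59 ≈ 4.662309
Number of dilutions = 3
Total DF = (21.4 / 4.59)^3 (full precision, rounded at the end) = 101.35

101.35


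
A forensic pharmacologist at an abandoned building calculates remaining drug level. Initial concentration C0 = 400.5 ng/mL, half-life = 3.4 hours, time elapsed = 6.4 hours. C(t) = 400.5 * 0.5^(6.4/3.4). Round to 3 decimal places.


Drug concentration decay:
Number of half-lives = t / t_half = 6.4 / 3.4 = 1.882353
Decay factor = 0.5^1.882353 = 0.27124097
C(t) = 400.5 * 0.27124097 = 108.632 ng/mL

108.632


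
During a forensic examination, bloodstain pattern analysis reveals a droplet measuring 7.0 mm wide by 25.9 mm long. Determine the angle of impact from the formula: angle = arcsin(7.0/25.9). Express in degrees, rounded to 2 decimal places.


Blood spatter impact angle calculation:
width / length = 7.0 / 25.9 = 0.27027
angle = arcsin(0.27027)
angle = 15.68 degrees

15.68


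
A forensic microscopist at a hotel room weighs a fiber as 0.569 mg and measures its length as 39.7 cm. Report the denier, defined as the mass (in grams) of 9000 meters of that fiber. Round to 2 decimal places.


Denier calculation:
Mass in grams = 0.569 mg / 1000 = 0.000569 g
Length in meters = 39.7 cm / 100 = 0.397 m
Linear density = mass / length = 0.000569 / 0.397 = 0.00143325 g/m
Denier = (g/m) * 9000 = 0.00143325 * 9000 = 12.90

12.90


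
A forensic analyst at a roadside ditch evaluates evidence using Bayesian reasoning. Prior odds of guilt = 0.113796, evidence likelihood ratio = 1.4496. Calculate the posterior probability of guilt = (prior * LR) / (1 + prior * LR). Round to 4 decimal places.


Bayesian evidence evaluation:
Posterior odds = prior_odds * LR = 0.113796 * 1.4496 = 0.1649587
Posterior probability = posterior_odds / (1 + posterior_odds)
= 0.1649587 / (1 + 0.1649587)
= 0.1649587 / 1.1649587
= 0.1416

0.1416


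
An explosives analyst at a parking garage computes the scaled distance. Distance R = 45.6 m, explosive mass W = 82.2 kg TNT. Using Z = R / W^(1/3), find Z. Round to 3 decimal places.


Scaled distance calculation:
W^(1/3) = 82.2^(1/3) = 4.348011
Z = R / W^(1/3) = 45.6 / 4.348011
Z = 10.488 m/kg^(1/3)

10.488


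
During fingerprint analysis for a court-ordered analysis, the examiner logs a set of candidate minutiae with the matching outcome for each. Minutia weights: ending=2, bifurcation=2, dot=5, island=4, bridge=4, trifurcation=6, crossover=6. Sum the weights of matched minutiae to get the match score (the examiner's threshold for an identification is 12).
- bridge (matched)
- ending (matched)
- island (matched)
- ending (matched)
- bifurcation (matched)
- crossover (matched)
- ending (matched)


Weighted minutiae match score:
  bridge: matched, +4 (running total 4)
  ending: matched, +2 (running total 6)
  island: matched, +4 (running total 10)
  ending: matched, +2 (running total 12)
  bifurcation: matched, +2 (running total 14)
  crossover: matched, +6 (running total 20)
  ending: matched, +2 (running total 22)
Total score = 22
Threshold = 12; verdict = identification

22


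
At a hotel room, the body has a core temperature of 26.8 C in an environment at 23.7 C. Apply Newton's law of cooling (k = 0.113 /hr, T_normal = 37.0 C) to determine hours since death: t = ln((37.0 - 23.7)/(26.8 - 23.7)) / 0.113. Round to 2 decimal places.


Using Newton's law of cooling:
t = ln((T_normal - T_ambient) / (T_body - T_ambient)) / k
T_normal - T_ambient = 13.3
T_body - T_ambient = 3.1
Ratio = 4.290323
ln(ratio) = 1.456362
t = 1.456362 / 0.113 = 12.89 hours

12.89


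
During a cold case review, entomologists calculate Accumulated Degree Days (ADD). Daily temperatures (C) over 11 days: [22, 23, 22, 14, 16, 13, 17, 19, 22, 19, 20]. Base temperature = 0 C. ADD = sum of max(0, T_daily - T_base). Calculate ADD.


Computing ADD day by day:
Day 1: max(0, 22 - 0) = 22
Day 2: max(0, 23 - 0) = 23
Day 3: max(0, 22 - 0) = 22
Day 4: max(0, 14 - 0) = 14
Day 5: max(0, 16 - 0) = 16
Day 6: max(0, 13 - 0) = 13
Day 7: max(0, 17 - 0) = 17
Day 8: max(0, 19 - 0) = 19
Day 9: max(0, 22 - 0) = 22
Day 10: max(0, 19 - 0) = 19
Day 11: max(0, 20 - 0) = 20
Total ADD = 207

207


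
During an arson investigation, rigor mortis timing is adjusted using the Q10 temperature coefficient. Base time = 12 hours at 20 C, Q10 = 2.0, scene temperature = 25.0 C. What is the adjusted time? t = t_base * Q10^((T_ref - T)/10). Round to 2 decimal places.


Rigor mortis time adjustment:
Exponent = (T_ref - T_actual) / 10 = (20 - 25.0) / 10 = -0.5
Q10 factor = 2.0^-0.5 = 0.70711
t_adjusted = 12 * 0.70711 = 8.49 hours

8.49


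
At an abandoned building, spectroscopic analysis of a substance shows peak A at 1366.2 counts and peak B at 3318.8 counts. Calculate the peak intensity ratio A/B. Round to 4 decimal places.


Spectral peak ratio:
Peak A = 1366.2 counts
Peak B = 3318.8 counts
Ratio = 1366.2 / 3318.8 = 0.4117

0.4117


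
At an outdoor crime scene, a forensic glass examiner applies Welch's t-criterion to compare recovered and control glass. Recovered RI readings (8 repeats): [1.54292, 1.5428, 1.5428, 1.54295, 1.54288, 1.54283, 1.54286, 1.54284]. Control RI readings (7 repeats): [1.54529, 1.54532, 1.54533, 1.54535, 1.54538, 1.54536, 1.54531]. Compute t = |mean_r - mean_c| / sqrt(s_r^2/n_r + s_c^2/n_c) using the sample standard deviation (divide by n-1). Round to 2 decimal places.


Welch's t-criterion for glass RI comparison:
Recovered mean = sum / n_r = 12.34288 / 8 = 1.54286
Control mean = sum / n_c = 10.81734 / 7 = 1.5453343
Recovered sample variance s_r^2 = 2.94286e-09
Control sample variance s_c^2 = 9.61905e-10
Welch SE (unpooled) = sqrt(s_r^2/n_r + s_c^2/n_c) = sqrt(3.67857e-10 + 1.37415e-10) = sqrt(5.05272e-10) = 2.24783e-05
|mean_r - mean_c| = 0.00247429
t = 0.00247429 / 2.24783e-05 = 110.07

110.07


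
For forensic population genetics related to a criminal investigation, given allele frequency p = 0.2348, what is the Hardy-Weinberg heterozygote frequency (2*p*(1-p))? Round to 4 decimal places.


Hardy-Weinberg heterozygote frequency:
q = 1 - p = 1 - 0.2348 = 0.7652
2pq = 2 * 0.2348 * 0.7652 = 0.3593

0.3593


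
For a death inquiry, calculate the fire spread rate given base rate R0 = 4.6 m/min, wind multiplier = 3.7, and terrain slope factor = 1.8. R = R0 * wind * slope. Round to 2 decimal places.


Fire spread rate calculation:
R = R0 * wind_factor * slope_factor
= 4.6 * 3.7 * 1.8
= 17.02 * 1.8
= 30.64 m/min

30.64


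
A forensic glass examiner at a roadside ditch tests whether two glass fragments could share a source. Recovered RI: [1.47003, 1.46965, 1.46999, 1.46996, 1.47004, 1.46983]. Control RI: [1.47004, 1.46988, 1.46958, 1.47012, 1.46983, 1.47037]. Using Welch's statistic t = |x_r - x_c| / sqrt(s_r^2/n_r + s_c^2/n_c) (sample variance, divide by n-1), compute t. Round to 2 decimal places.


Welch's t-criterion for glass RI comparison:
Recovered mean = sum / n_r = 8.8195 / 6 = 1.4699167
Control mean = sum / n_c = 8.81982 / 6 = 1.46997
Recovered sample variance s_r^2 = 2.27867e-08
Control sample variance s_c^2 = 7.344e-08
Welch SE (unpooled) = sqrt(s_r^2/n_r + s_c^2/n_c) = sqrt(3.79778e-09 + 1.224e-08) = sqrt(1.60378e-08) = 0.00012664
|mean_r - mean_c| = 5.33333e-05
t = 5.33333e-05 / 0.00012664 = 0.42

0.42


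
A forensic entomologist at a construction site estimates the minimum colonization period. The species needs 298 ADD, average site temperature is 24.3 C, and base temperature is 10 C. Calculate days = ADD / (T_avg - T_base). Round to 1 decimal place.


Insect development time:
Effective temperature = avg_temp - T_base = 24.3 - 10 = 14.3 C
Days = ADD / effective_temp = 298 / 14.3 = 20.8 days

20.8


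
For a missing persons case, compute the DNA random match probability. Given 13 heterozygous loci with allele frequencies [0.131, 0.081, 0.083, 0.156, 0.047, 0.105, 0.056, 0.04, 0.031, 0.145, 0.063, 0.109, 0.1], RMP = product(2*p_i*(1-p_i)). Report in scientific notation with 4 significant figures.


Computing RMP for 13 loci:
Locus 1: 2 * 0.131 * 0.869 = 0.227678
Locus 2: 2 * 0.081 * 0.919 = 0.148878
Locus 3: 2 * 0.083 * 0.917 = 0.152222
Locus 4: 2 * 0.156 * 0.844 = 0.263328
Locus 5: 2 * 0.047 * 0.953 = 0.089582
Locus 6: 2 * 0.105 * 0.895 = 0.18795
Locus 7: 2 * 0.056 * 0.944 = 0.105728
Locus 8: 2 * 0.04 * 0.96 = 0.0768
Locus 9: 2 * 0.031 * 0.969 = 0.060078
Locus 10: 2 * 0.145 * 0.855 = 0.24795
Locus 11: 2 * 0.063 * 0.937 = 0.118062
Locus 12: 2 * 0.109 * 0.891 = 0.194238
Locus 13: 2 * 0.1 * 0.9 = 0.18
RMP = 1.142e-11

1.142e-11


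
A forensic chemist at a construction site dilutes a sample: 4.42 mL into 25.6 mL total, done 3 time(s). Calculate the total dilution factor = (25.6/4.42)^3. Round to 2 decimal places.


Dilution factor calculation:
Single dilution = V_total / V_sample = 25.6 / 4.42 ≈ 5.791855
Number of dilutions = 3
Total DF = (25.6 / 4.42)^3 (full precision, rounded at the end) = 194.29

194.29


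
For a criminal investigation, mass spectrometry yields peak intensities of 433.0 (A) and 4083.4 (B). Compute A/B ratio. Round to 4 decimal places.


Spectral peak ratio:
Peak A = 433.0 counts
Peak B = 4083.4 counts
Ratio = 433.0 / 4083.4 = 0.1060

0.1060


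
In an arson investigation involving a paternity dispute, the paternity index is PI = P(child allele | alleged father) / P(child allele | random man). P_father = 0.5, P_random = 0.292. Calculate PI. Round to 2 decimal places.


Paternity Index calculation:
PI = P(allele|father) / P(allele|random)
PI = 0.5 / 0.292
PI = 1.71

1.71


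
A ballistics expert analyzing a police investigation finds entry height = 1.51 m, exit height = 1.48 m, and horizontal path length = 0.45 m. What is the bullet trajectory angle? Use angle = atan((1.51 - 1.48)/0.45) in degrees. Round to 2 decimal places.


Bullet trajectory angle:
Height difference = 1.51 - 1.48 = 0.03 m
angle = atan(0.03 / 0.45)
angle = atan(0.066667)
angle = 3.81 degrees

3.81


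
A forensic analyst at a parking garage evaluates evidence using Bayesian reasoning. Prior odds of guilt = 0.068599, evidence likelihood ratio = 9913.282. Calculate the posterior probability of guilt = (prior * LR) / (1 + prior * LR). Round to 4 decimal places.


Bayesian evidence evaluation:
Posterior odds = prior_odds * LR = 0.068599 * 9913.282 = 680.0412
Posterior probability = posterior_odds / (1 + posterior_odds)
= 680.0412 / (1 + 680.0412)
= 680.0412 / 681.0412
= 0.9985

0.9985


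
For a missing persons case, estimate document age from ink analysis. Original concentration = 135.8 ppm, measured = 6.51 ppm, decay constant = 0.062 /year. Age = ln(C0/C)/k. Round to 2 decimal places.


Document age estimation:
C0/C = 135.8 / 6.51 = 20.860215
ln(C0/C) = 3.037844
t = 3.037844 / 0.062 = 49.00 years

49.00


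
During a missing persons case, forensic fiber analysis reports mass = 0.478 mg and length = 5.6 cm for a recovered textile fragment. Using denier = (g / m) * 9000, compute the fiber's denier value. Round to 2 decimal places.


Denier calculation:
Mass in grams = 0.478 mg / 1000 = 0.000478 g
Length in meters = 5.6 cm / 100 = 0.056 m
Linear density = mass / length = 0.000478 / 0.056 = 0.00853571 g/m
Denier = (g/m) * 9000 = 0.00853571 * 9000 = 76.82

76.82


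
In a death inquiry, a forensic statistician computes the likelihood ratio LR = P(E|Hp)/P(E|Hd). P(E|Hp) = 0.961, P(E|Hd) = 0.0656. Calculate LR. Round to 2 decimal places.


Likelihood ratio calculation:
LR = P(E|Hp) / P(E|Hd)
LR = 0.961 / 0.0656
LR = 14.65

14.65


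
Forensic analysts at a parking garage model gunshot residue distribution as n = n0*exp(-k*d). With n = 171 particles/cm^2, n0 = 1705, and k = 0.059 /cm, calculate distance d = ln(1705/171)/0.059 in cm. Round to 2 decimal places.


GSR distance calculation:
n0/n = 1705 / 171 = 9.97076
ln(n0/n) = 2.299657
d = 2.299657 / 0.059 = 38.98 cm

38.98


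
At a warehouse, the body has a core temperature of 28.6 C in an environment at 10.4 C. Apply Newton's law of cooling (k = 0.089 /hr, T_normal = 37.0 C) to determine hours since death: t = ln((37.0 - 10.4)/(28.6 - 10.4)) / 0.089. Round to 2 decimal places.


Using Newton's law of cooling:
t = ln((T_normal - T_ambient) / (T_body - T_ambient)) / k
T_normal - T_ambient = 26.6
T_body - T_ambient = 18.2
Ratio = 1.461538
ln(ratio) = 0.379489
t = 0.379489 / 0.089 = 4.26 hours

4.26


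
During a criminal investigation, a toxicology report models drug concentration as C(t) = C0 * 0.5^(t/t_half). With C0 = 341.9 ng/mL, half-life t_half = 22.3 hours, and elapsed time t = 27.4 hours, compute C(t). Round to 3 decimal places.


Drug concentration decay:
Number of half-lives = t / t_half = 27.4 / 22.3 = 1.2287
Decay factor = 0.5^1.2287 = 0.42670177
C(t) = 341.9 * 0.42670177 = 145.889 ng/mL

145.889


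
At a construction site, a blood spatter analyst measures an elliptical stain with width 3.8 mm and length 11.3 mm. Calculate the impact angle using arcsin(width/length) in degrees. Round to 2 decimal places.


Blood spatter impact angle calculation:
width / length = 3.8 / 11.3 = 0.336283
angle = arcsin(0.336283)
angle = 19.65 degrees

19.65


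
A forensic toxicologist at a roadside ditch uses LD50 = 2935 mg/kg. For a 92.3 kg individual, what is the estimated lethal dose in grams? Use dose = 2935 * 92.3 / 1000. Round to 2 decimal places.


Lethal dose calculation:
Lethal dose = LD50 * body_weight / 1000
= 2935 * 92.3 / 1000
= 270900.5 / 1000
= 270.90 g

270.90
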